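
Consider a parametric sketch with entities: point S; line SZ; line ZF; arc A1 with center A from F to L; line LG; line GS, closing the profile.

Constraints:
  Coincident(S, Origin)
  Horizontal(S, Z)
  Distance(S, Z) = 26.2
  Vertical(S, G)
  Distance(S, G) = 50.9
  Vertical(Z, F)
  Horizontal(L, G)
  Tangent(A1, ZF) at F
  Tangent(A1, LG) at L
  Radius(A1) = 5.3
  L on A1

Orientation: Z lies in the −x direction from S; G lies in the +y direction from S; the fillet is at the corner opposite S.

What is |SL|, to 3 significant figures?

55.0

S is at the origin; SZ is horizontal with |SZ| = 26.2 and Z on the −x side, so Z = (-26.2, 0.00). SG is vertical with |SG| = 50.9 and G on the +y side, so G = (0.00, 50.9). The virtual corner opposite S is at (-26.2, 50.9). Tangency of A1 to ZF means the radius AF is perpendicular to ZF and tangency of A1 to LG means the radius AL is perpendicular to LG, with radius 5.3, so the center A sits 5.3 in from both sides at A = (-20.9, 45.6). That places the tangent points at F = (-26.2, 45.6) on ZF and L = (-20.9, 50.9) on LG. Then |SL| = |L − S| = 55.0.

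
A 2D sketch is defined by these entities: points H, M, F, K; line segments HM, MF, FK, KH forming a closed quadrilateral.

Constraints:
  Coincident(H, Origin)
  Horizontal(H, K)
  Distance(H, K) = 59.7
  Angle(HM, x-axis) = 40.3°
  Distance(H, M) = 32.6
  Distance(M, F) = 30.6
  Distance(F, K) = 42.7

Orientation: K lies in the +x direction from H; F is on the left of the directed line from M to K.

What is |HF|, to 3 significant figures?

63.2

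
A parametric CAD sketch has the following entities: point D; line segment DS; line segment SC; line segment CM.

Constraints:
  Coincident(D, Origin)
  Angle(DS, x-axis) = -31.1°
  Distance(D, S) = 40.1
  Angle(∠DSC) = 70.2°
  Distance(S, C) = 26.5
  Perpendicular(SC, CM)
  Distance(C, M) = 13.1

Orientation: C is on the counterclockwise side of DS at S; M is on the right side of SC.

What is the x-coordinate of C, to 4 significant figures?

39.53

D is at the origin; DS runs at -31.1° with length 40.1, so S = 40.1·(cos -31.1°, sin -31.1°) = (34.34, -20.71). ∠DSC = 70.2°, so SC runs at -31.1° + (180° − 70.2°) = 78.70° from the x-axis; with |SC| = 26.5, C = S + 26.5·(cos 78.70°, sin 78.70°) = (39.53, 5.273). So C.x = 39.53.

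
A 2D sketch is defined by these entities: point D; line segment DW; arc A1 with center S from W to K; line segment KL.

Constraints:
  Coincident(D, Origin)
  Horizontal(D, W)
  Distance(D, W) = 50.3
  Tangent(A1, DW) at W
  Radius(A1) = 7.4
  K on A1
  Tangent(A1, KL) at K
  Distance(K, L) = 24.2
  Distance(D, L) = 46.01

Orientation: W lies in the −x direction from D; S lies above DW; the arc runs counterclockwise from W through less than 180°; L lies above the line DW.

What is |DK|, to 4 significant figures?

43.54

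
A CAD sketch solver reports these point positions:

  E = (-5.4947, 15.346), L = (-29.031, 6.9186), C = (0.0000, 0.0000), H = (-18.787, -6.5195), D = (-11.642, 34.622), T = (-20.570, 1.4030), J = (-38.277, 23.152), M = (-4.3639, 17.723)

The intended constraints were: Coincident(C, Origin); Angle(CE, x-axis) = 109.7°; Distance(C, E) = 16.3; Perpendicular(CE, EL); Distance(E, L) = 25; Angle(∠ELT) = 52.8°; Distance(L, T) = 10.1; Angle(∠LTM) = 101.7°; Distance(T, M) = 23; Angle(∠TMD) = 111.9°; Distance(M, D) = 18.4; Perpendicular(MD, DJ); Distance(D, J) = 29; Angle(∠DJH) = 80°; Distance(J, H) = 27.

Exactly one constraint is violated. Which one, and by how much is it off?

Distance(J, H) = 27 — off by 8.50.

C = (0.00, 0.00) ✓; CE at 109.7° ✓; |CE| = 16.30 ✓; ∠(CE, EL) = 90.00° ✓; |EL| = 25.00 ✓; ∠ELT = 52.80° ✓; |LT| = 10.10 ✓; ∠LTM = 101.7° ✓; |TM| = 23.00 ✓; ∠TMD = 111.9° ✓; |MD| = 18.40 ✓; ∠(MD, DJ) = 90.00° ✓; |DJ| = 29.00 ✓; ∠DJH = 80.00° ✓; |JH| = 35.50 ✗.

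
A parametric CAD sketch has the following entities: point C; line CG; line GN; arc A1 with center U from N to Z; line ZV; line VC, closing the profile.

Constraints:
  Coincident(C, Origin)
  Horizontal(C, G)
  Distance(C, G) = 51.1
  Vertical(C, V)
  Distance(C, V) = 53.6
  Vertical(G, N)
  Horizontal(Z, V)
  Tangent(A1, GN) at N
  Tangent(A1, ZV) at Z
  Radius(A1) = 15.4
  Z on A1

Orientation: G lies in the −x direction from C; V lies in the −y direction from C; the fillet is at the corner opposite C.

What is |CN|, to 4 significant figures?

63.80

C is at the origin; CG is horizontal with |CG| = 51.1 and G on the −x side, so G = (-51.10, 0.000). C and V share the same x with |CV| = 53.6 and V on the −y side, so V = (0.000, -53.60). The virtual corner opposite C is at (-51.10, -53.60). Since A1 is tangent to GN there, UN ⟂ GN and tangency of A1 to ZV means the radius UZ is perpendicular to ZV, with radius 15.4, so the center U sits 15.4 in from both sides at U = (-35.70, -38.20). That places the tangent points at N = (-51.10, -38.20) on GN and Z = (-35.70, -53.60) on ZV. Then |CN| = |N − C| = 63.80.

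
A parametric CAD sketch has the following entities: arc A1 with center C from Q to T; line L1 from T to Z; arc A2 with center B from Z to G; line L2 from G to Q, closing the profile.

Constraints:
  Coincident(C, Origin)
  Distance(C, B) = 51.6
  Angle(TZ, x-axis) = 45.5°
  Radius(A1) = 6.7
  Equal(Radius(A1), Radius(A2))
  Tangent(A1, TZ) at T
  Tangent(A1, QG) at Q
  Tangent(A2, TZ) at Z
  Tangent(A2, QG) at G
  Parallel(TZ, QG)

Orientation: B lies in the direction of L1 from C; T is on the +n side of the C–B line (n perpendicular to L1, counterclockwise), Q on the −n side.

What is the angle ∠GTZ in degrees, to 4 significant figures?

14.56°

The slot axis is L1's direction at 45.5°, so u = (cos 45.5°, sin 45.5°) = (0.7009, 0.7133) and n = (−sin 45.5°, cos 45.5°) = (-0.7133, 0.7009). C is at the origin and B lies 51.6 along u from C, so B = 51.6·u = (36.17, 36.80). Tangency of A1 to both parallel lines with radius 6.7 puts T and Q at C ± 6.7·n: T = (-4.779, 4.696), Q = (4.779, -4.696). Equal radii place Z and G the same way about B: Z = B + 6.7·n = (31.39, 41.50), G = B − 6.7·n = (40.95, 32.11). Then cos ∠GTZ = TG·TZ / (|TG||TZ|), giving 14.56°.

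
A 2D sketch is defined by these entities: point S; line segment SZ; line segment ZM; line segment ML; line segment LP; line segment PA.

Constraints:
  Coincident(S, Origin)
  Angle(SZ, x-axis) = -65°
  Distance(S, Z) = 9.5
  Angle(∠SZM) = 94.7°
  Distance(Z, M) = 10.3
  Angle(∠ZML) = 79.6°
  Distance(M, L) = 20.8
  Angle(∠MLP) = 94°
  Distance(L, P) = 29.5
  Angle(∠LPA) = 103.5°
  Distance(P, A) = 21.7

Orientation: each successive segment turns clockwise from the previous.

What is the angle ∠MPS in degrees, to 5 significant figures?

8.1372°

S is at the origin; SZ runs at -65.0° with length 9.5, so Z = (4.0149, -8.6099). ∠SZM = 94.7° gives ZM at -150.30° from the x-axis; with |ZM| = 10.3, M = (-4.9320, -13.713). ∠ZML = 79.6° gives ML at 109.30° from the x-axis; with |ML| = 20.8, L = (-11.807, 5.9179). ∠MLP = 94.0° gives LP at 23.300° from the x-axis; with |LP| = 29.5, P = (15.287, 17.587). Then cos ∠MPS = PM·PS / (|PM||PS|), giving 8.1372°.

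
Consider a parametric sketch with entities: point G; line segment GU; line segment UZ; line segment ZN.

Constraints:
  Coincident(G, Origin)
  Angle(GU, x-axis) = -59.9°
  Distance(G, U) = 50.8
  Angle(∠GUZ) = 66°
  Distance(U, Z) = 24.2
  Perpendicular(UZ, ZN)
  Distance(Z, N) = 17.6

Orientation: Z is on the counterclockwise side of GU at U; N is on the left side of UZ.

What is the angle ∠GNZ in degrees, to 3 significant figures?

173°

G is at the origin; GU runs at -59.9° with length 50.8, so U = 50.8·(cos -59.9°, sin -59.9°) = (25.5, -43.9). ∠GUZ = 66.0°, so UZ runs at -59.9° + (180° − 66.0°) = 54.1° from the x-axis; with |UZ| = 24.2, Z = U + 24.2·(cos 54.1°, sin 54.1°) = (39.7, -24.3). The perpendicularity gives ZN at right angles to UZ; with |ZN| = 17.6 on the left of UZ, N = Z + 17.6·(-0.810, 0.586) = (25.4, -14.0). Then cos ∠GNZ = NG·NZ / (|NG||NZ|), giving 173°.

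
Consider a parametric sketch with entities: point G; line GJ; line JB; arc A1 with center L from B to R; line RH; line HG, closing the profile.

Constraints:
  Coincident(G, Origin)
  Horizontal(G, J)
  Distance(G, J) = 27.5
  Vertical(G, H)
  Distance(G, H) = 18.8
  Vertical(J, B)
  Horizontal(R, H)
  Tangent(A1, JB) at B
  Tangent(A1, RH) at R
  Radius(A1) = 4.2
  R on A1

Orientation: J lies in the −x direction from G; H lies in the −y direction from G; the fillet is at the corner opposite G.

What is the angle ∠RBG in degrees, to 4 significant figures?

72.96°

G is at the origin; G and J share the same y with |GJ| = 27.5 and J on the −x side, so J = (-27.50, 0.000). GH is vertical with |GH| = 18.8 and H on the −y side, so H = (0.000, -18.80). The virtual corner opposite G is at (-27.50, -18.80). The tangent condition forces LB to be normal to JB and tangency of A1 to RH means the radius LR is perpendicular to RH, with radius 4.2, so the center L sits 4.2 in from both sides at L = (-23.30, -14.60). That places the tangent points at B = (-27.50, -14.60) on JB and R = (-23.30, -18.80) on RH. Then cos ∠RBG = BR·BG / (|BR||BG|), giving 72.96°.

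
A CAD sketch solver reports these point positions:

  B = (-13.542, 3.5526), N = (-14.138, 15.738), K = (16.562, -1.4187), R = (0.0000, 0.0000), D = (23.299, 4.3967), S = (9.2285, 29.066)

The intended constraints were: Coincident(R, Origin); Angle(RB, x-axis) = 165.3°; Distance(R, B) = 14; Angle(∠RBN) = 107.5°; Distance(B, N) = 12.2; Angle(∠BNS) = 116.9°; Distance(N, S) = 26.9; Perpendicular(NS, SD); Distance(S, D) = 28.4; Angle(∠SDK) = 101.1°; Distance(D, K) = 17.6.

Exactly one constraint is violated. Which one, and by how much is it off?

Distance(D, K) = 17.6 — off by 8.70.

R = (0.00, 0.00) ✓; RB at 165.3° ✓; |RB| = 14.00 ✓; ∠RBN = 107.5° ✓; |BN| = 12.20 ✓; ∠BNS = 116.9° ✓; |NS| = 26.90 ✓; ∠(NS, SD) = 90.00° ✓; |SD| = 28.40 ✓; ∠SDK = 101.1° ✓; |DK| = 8.900 ✗.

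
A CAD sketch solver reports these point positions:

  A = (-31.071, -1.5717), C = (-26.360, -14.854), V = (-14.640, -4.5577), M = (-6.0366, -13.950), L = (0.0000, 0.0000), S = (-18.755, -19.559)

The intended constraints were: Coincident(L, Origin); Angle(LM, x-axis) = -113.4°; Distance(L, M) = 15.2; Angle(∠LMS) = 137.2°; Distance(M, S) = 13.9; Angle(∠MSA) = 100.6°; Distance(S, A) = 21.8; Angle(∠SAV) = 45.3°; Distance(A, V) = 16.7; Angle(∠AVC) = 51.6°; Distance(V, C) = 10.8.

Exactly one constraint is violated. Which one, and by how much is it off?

Distance(V, C) = 10.8 — off by 4.80.

L = (0.00, 0.00) ✓; LM at -113.4° ✓; |LM| = 15.20 ✓; ∠LMS = 137.2° ✓; |MS| = 13.90 ✓; ∠MSA = 100.6° ✓; |SA| = 21.80 ✓; ∠SAV = 45.30° ✓; |AV| = 16.70 ✓; ∠AVC = 51.60° ✓; |VC| = 15.60 ✗.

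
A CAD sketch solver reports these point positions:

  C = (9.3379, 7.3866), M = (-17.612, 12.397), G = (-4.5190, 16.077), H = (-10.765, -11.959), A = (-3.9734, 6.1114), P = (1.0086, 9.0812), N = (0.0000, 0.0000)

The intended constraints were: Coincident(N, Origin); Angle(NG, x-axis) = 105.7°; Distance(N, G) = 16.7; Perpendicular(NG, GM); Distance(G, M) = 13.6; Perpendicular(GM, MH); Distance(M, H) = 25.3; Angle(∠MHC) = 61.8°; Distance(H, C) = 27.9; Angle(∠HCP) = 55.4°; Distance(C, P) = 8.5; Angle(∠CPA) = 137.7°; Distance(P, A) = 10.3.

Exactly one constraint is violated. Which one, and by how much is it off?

Distance(P, A) = 10.3 — off by 4.50.

N = (0.00, 0.00) ✓; NG at 105.7° ✓; |NG| = 16.70 ✓; ∠(NG, GM) = 90.00° ✓; |GM| = 13.60 ✓; ∠(GM, MH) = 90.00° ✓; |MH| = 25.30 ✓; ∠MHC = 61.80° ✓; |HC| = 27.90 ✓; ∠HCP = 55.40° ✓; |CP| = 8.500 ✓; ∠CPA = 137.7° ✓; |PA| = 5.800 ✗.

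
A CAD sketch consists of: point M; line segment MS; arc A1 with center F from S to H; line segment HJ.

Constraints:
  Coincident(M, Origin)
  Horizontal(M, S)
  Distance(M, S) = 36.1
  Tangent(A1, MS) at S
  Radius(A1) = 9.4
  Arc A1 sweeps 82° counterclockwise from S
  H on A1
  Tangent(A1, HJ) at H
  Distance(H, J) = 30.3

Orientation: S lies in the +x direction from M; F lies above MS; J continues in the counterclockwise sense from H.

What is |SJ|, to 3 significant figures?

40.4

On A1, S sits at bearing -90° from F; an 82° counterclockwise sweep puts H at bearing -8°, so H = F + 9.4·(cos -8°, sin -8°) = (45.4, 8.09). Tangency of A1 to HJ means the radius FH is perpendicular to HJ, so HJ runs along (−sin -8°, cos -8°); with |HJ| = 30.3, J = (49.6, 38.1). Then |SJ| = |J − S| = 40.4.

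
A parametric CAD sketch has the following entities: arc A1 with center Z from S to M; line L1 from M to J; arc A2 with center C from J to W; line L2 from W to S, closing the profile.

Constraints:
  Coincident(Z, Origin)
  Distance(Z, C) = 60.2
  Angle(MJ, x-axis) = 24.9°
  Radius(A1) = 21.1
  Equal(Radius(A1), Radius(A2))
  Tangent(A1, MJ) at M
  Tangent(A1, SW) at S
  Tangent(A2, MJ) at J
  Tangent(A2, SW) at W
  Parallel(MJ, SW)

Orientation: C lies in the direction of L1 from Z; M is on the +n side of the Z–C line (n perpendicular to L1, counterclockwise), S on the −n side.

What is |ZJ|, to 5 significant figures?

63.791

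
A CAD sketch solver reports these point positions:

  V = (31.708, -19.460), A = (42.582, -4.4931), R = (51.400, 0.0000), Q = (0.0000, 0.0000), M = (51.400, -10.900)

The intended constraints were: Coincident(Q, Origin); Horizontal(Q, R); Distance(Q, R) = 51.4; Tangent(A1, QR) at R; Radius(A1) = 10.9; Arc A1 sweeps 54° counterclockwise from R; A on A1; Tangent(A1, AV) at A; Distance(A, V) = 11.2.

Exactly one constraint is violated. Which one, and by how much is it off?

Distance(A, V) = 11.2 — off by 7.30.

Q = (0.00, 0.00) ✓; Q.y = 0.00, R.y = 0.00 ✓; |QR| = 51.40 ✓; ∠(MR, RQ) = 90.00° ✓; |MR| = 10.90 ✓; bearing(M→A) − bearing(M→R) = 54.00° ✓; |MA| = 10.90 ✓; ∠(MA, AV) = 90.00° ✓; |AV| = 18.50 ✗.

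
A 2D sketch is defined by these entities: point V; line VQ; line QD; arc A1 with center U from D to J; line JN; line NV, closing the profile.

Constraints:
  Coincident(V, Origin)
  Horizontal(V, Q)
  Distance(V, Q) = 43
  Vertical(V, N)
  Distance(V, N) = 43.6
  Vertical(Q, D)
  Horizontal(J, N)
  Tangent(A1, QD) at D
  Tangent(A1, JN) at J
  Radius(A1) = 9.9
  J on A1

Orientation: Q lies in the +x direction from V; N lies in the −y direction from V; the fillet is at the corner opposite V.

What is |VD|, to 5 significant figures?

54.632

V is at the origin; VQ is horizontal with |VQ| = 43.0 and Q on the +x side, so Q = (43.000, 0.0000). VN is vertical with |VN| = 43.6 and N on the −y side, so N = (0.0000, -43.600). The virtual corner opposite V is at (43.000, -43.600). A1 meets QD tangentially, so UD is at right angles to QD and A1 meets JN tangentially, so UJ is at right angles to JN, with radius 9.9, so the center U sits 9.9 in from both sides at U = (33.100, -33.700). That places the tangent points at D = (43.000, -33.700) on QD and J = (33.100, -43.600) on JN. Then |VD| = |D − V| = 54.632.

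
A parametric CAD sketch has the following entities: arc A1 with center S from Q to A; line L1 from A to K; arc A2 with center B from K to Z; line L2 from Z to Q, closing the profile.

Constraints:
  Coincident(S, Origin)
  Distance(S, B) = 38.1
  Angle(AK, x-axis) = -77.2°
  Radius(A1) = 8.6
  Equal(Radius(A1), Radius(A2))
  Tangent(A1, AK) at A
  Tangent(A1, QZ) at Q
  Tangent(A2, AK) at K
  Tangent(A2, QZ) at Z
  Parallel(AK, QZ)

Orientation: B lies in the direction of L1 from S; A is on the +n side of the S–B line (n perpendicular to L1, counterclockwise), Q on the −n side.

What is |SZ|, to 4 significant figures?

39.06

The slot axis is L1's direction at -77.2°, so u = (cos -77.2°, sin -77.2°) = (0.2215, -0.9751) and n = (−sin -77.2°, cos -77.2°) = (0.9751, 0.2215). S is at the origin and B lies 38.1 along u from S, so B = 38.1·u = (8.441, -37.15). Tangency of A1 to both parallel lines with radius 8.6 puts A and Q at S ± 8.6·n: A = (8.386, 1.905), Q = (-8.386, -1.905). Equal radii place K and Z the same way about B: K = B + 8.6·n = (16.83, -35.25), Z = B − 8.6·n = (0.05471, -39.06). Then |SZ| = |Z − S| = 39.06.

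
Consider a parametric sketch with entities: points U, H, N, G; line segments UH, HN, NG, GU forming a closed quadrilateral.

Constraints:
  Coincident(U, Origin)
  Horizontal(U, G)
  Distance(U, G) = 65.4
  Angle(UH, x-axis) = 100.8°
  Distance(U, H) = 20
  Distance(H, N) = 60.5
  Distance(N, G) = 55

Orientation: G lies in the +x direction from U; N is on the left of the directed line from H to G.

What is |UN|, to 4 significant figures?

70.33

Checks: |HN| = 60.50 ✓; |NG| = 55.00 ✓.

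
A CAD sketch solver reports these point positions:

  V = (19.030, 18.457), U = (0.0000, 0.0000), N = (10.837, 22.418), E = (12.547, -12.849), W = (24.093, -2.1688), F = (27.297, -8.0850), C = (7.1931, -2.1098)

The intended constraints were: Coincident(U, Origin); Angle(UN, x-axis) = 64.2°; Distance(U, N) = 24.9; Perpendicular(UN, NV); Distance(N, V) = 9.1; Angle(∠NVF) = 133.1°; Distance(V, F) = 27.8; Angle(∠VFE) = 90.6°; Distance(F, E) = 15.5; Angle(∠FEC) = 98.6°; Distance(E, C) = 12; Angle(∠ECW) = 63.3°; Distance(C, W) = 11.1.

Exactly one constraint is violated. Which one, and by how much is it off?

Distance(C, W) = 11.1 — off by 5.80.

U = (0.00, 0.00) ✓; UN at 64.20° ✓; |UN| = 24.90 ✓; ∠(UN, NV) = 90.00° ✓; |NV| = 9.100 ✓; ∠NVF = 133.1° ✓; |VF| = 27.80 ✓; ∠VFE = 90.60° ✓; |FE| = 15.50 ✓; ∠FEC = 98.60° ✓; |EC| = 12.00 ✓; ∠ECW = 63.30° ✓; |CW| = 16.90 ✗.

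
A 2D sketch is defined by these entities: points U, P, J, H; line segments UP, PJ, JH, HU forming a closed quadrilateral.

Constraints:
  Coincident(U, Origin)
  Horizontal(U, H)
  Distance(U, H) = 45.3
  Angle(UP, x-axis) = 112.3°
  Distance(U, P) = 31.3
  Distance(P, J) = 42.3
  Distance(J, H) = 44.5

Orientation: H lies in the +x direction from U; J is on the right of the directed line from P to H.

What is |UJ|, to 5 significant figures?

11.154

Checks: |PJ| = 42.30 ✓; |JH| = 44.50 ✓.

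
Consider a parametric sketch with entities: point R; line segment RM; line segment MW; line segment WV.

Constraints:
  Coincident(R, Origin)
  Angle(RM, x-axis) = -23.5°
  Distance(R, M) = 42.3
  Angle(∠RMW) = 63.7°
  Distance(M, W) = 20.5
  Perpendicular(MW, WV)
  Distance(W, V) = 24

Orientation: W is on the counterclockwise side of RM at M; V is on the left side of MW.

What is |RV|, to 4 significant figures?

14.03

R is at the origin; RM runs at -23.5° with length 42.3, so M = 42.3·(cos -23.5°, sin -23.5°) = (38.79, -16.87). ∠RMW = 63.7°, so MW runs at -23.5° + (180° − 63.7°) = 92.80° from the x-axis; with |MW| = 20.5, W = M + 20.5·(cos 92.80°, sin 92.80°) = (37.79, 3.608). The perpendicularity gives WV at right angles to MW; with |WV| = 24.0 on the left of MW, V = W + 24.0·(-0.9988, -0.04885) = (13.82, 2.436). Then |RV| = |V − R| = 14.03.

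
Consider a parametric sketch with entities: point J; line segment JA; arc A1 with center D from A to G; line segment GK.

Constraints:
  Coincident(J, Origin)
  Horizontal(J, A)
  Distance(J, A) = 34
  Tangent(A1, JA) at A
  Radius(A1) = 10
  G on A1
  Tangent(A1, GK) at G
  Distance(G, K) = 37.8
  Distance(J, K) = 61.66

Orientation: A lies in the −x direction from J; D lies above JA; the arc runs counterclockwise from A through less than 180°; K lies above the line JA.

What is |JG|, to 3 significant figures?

28.0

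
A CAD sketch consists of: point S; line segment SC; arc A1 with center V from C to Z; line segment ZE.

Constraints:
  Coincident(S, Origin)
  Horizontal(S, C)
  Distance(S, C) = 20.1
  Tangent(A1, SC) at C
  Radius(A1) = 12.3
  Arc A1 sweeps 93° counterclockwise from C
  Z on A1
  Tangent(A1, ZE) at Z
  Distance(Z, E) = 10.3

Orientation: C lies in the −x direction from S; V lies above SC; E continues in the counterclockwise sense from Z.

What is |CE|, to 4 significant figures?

26.03

S is at the origin; SC is horizontal with |SC| = 20.1 and C on the −x side, so C = (-20.10, 0.000). The tangent condition forces VC to be normal to SC, so V = C + (0, 12.3) = (-20.10, 12.30). On A1, C sits at bearing -90° from V; a 93° counterclockwise sweep puts Z at bearing 3°, so Z = V + 12.3·(cos 3°, sin 3°) = (-7.817, 12.94). A1 meets ZE tangentially, so VZ is at right angles to ZE, so ZE runs along (−sin 3°, cos 3°); with |ZE| = 10.3, E = (-8.356, 23.23). Then |CE| = |E − C| = 26.03.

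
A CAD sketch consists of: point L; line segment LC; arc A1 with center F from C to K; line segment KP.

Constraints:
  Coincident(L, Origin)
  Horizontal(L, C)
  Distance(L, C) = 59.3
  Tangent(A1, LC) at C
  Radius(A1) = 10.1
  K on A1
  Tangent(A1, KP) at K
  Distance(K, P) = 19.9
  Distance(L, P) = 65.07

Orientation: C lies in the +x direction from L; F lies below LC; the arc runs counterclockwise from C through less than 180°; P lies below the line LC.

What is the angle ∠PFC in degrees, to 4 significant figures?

172.8°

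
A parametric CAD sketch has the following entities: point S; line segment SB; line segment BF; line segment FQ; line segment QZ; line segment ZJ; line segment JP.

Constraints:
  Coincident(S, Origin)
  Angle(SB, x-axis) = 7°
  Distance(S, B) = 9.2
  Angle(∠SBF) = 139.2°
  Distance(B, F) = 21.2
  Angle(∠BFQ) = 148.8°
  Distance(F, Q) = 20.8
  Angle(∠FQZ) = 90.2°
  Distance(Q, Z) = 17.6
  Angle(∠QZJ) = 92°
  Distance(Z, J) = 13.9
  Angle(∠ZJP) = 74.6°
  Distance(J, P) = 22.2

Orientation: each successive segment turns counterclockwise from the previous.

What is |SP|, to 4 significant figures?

40.36

∠QZJ = 92.0° gives ZJ at -103.2° from the x-axis; with |ZJ| = 13.9, J = (6.902, 27.13). ∠ZJP = 74.6° gives JP at 2.200° from the x-axis; with |JP| = 22.2, P = (29.09, 27.98). Then |SP| = |P − S| = 40.36.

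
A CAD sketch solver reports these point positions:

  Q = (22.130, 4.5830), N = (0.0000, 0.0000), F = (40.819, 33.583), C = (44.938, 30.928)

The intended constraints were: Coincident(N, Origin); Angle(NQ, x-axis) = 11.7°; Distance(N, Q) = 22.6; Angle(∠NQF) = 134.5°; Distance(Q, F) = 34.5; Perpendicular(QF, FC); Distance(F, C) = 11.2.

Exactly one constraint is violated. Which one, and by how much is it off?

Distance(F, C) = 11.2 — off by 6.30.

N = (0.00, 0.00) ✓; NQ at 11.70° ✓; |NQ| = 22.60 ✓; ∠NQF = 134.5° ✓; |QF| = 34.50 ✓; ∠(QF, FC) = 90.01° ✓; |FC| = 4.901 ✗.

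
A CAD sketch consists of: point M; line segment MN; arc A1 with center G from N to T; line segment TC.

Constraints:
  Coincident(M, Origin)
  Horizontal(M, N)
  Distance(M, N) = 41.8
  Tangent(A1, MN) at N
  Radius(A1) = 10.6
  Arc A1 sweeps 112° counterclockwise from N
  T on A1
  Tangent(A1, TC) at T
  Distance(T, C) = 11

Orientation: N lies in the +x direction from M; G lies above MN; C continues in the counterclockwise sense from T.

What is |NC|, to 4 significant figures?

25.42

On A1, N sits at bearing -90° from G; a 112° counterclockwise sweep puts T at bearing 22°, so T = G + 10.6·(cos 22°, sin 22°) = (51.63, 14.57). The tangent condition forces GT to be normal to TC, so TC runs along (−sin 22°, cos 22°); with |TC| = 11.0, C = (47.51, 24.77). Then |NC| = |C − N| = 25.42.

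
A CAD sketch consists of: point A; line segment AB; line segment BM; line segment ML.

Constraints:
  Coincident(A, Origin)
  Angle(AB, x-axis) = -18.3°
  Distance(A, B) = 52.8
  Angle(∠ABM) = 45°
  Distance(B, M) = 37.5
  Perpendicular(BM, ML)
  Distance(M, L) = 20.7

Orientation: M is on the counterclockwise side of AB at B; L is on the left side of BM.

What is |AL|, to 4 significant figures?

16.64

A is at the origin; AB runs at -18.3° with length 52.8, so B = 52.8·(cos -18.3°, sin -18.3°) = (50.13, -16.58). ∠ABM = 45.0°, so BM runs at -18.3° + (180° − 45.0°) = 116.7° from the x-axis; with |BM| = 37.5, M = B + 37.5·(cos 116.7°, sin 116.7°) = (33.28, 16.92). BM is perpendicular to ML; with |ML| = 20.7 on the left of BM, L = M + 20.7·(-0.8934, -0.4493) = (14.79, 7.622). Then |AL| = |L − A| = 16.64.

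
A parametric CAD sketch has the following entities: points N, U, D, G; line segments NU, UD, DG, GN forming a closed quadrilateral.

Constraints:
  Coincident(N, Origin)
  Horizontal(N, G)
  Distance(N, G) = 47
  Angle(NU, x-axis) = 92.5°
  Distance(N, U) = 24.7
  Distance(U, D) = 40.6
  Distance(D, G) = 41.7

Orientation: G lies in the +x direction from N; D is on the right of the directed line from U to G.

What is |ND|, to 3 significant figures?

16.9

N is at the origin; N and G share the same y with |NG| = 47.0 and G in +x, so G = (47.0, 0). NU runs at 92.5° with |NU| = 24.7, so U = (-1.08, 24.7). D is determined by |UD| = 40.6 and |DG| = 41.7 together: it lies at the intersection of circle(U, 40.6) and circle(G, 41.7). With |UG| = 54.0, the foot of the radical line on UG is 26.2 from U and the perpendicular offset is √(40.6² − 26.2²) = 31.0. Taking the right-of-UG solution: D = (8.05, -14.9).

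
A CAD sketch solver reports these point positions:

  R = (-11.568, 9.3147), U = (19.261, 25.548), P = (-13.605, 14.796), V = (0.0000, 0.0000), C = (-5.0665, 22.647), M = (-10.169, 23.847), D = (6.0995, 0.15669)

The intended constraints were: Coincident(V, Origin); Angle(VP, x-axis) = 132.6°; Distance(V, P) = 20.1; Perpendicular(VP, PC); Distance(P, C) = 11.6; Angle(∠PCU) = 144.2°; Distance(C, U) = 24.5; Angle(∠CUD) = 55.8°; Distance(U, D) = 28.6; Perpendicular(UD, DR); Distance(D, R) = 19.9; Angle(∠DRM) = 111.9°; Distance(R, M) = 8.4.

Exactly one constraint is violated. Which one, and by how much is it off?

Distance(R, M) = 8.4 — off by 6.20.

V = (0.00, 0.00) ✓; VP at 132.6° ✓; |VP| = 20.10 ✓; ∠(VP, PC) = 90.00° ✓; |PC| = 11.60 ✓; ∠PCU = 144.2° ✓; |CU| = 24.50 ✓; ∠CUD = 55.80° ✓; |UD| = 28.60 ✓; ∠(UD, DR) = 90.00° ✓; |DR| = 19.90 ✓; ∠DRM = 111.9° ✓; |RM| = 14.60 ✗.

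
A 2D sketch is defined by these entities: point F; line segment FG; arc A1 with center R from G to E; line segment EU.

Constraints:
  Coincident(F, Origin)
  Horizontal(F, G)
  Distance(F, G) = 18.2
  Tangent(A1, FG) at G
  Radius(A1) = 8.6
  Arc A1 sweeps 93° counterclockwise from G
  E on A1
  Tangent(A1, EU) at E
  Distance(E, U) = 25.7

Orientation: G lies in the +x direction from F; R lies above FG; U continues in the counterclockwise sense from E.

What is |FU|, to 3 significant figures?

43.0

F is at the origin; F and G share the same y with |FG| = 18.2 and G on the +x side, so G = (18.2, 0.00). Tangency of A1 to FG means the radius RG is perpendicular to FG, so R = G + (0, 8.6) = (18.2, 8.60). On A1, G sits at bearing -90° from R; a 93° counterclockwise sweep puts E at bearing 3°, so E = R + 8.6·(cos 3°, sin 3°) = (26.8, 9.05). A1 meets EU tangentially, so RE is at right angles to EU, so EU runs along (−sin 3°, cos 3°); with |EU| = 25.7, U = (25.4, 34.7). Then |FU| = |U − F| = 43.0.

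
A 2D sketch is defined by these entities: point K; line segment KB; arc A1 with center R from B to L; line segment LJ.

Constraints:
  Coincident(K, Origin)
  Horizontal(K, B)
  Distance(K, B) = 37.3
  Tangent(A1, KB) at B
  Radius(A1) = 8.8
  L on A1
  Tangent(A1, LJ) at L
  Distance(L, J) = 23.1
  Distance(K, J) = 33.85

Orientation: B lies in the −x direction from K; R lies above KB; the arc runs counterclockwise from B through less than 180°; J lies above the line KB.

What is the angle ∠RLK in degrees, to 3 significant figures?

169°

K is at the origin; K and B share the same y with |KB| = 37.3 and B on the −x side, so B = (-37.3, 0.00). A1 meets KB tangentially, so RB is at right angles to KB, so R = B + (0, 8.8) = (-37.3, 8.80). Since RL ⟂ LJ (tangency), |RJ| = √(8.8² + 23.1²) = 24.7 regardless of where L sits on A1. So J lies on both circle(K, 33.85) and circle(R, 24.7); the above-KB intersection is J = (-20.5, 26.9). L is the foot of the tangent from J: L = (-29.1, 5.51).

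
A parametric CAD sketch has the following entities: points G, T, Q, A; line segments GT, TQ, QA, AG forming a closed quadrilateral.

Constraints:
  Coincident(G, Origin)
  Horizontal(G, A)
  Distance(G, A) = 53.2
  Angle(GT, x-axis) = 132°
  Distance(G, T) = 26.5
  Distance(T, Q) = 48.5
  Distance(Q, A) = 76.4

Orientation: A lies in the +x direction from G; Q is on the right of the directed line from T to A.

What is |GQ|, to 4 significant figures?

33.74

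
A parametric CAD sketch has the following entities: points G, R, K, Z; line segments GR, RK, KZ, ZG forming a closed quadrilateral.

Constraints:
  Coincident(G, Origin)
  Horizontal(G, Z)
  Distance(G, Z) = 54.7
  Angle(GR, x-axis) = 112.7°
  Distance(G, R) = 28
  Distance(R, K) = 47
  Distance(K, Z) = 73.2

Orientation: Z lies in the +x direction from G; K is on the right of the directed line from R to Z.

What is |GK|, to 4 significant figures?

26.02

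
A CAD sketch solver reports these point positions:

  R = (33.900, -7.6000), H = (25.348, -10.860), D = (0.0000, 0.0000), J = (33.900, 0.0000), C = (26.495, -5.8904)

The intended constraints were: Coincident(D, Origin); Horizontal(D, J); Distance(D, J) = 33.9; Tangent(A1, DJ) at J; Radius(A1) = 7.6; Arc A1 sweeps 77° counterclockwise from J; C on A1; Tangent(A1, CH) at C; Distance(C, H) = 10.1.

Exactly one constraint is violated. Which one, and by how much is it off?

Distance(C, H) = 10.1 — off by 5.00.

D = (0.00, 0.00) ✓; D.y = 0.00, J.y = 0.00 ✓; |DJ| = 33.90 ✓; ∠(RJ, JD) = 90.00° ✓; |RJ| = 7.600 ✓; bearing(R→C) − bearing(R→J) = 77.00° ✓; |RC| = 7.600 ✓; ∠(RC, CH) = 90.00° ✓; |CH| = 5.100 ✗.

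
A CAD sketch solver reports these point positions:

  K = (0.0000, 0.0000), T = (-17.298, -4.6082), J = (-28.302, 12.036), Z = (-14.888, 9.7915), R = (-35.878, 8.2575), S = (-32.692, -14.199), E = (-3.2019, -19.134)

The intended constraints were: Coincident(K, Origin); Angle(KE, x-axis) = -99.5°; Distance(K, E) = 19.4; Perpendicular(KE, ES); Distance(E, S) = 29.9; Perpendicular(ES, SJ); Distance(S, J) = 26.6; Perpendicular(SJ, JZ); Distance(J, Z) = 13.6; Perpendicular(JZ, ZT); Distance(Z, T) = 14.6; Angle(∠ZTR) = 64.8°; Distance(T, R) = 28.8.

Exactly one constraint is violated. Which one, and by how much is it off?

Distance(T, R) = 28.8 — off by 6.20.

K = (0.00, 0.00) ✓; KE at -99.50° ✓; |KE| = 19.40 ✓; ∠(KE, ES) = 90.00° ✓; |ES| = 29.90 ✓; ∠(ES, SJ) = 90.00° ✓; |SJ| = 26.60 ✓; ∠(SJ, JZ) = 90.00° ✓; |JZ| = 13.60 ✓; ∠(JZ, ZT) = 90.00° ✓; |ZT| = 14.60 ✓; ∠ZTR = 64.80° ✓; |TR| = 22.60 ✗.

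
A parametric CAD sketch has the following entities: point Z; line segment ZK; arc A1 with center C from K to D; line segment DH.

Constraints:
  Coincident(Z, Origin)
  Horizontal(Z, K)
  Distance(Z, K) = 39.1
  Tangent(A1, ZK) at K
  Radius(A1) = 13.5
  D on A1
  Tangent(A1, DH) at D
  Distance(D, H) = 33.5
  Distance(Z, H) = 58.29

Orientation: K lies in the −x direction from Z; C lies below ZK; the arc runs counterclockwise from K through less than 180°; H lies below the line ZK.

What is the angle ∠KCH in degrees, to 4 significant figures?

168.3°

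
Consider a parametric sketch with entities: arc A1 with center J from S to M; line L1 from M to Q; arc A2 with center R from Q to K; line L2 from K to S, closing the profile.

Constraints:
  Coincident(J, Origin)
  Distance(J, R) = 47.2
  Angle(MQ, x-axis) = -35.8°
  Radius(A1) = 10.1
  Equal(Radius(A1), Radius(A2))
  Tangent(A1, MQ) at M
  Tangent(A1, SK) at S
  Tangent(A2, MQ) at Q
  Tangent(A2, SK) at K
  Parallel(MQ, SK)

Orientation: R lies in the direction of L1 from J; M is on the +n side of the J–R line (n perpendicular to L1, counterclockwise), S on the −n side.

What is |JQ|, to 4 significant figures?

48.27

Tangency of A1 to both parallel lines with radius 10.1 puts M and S at J ± 10.1·n: M = (5.908, 8.192), S = (-5.908, -8.192). Equal radii place Q and K the same way about R: Q = R + 10.1·n = (44.19, -19.42), K = R − 10.1·n = (32.37, -35.80). Then |JQ| = |Q − J| = 48.27.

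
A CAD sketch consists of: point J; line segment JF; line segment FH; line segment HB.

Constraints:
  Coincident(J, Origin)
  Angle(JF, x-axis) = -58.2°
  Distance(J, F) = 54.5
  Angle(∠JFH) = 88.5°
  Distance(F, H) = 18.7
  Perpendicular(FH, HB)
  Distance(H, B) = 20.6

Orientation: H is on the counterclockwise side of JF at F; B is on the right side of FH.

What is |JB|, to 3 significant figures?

77.0

J is at the origin; JF runs at -58.2° with length 54.5, so F = 54.5·(cos -58.2°, sin -58.2°) = (28.7, -46.3). ∠JFH = 88.5°, so FH runs at -58.2° + (180° − 88.5°) = 33.3° from the x-axis; with |FH| = 18.7, H = F + 18.7·(cos 33.3°, sin 33.3°) = (44.3, -36.1). The perpendicularity gives HB at right angles to FH; with |HB| = 20.6 on the right of FH, B = H + 20.6·(0.549, -0.836) = (55.7, -53.3). Then |JB| = |B − J| = 77.0.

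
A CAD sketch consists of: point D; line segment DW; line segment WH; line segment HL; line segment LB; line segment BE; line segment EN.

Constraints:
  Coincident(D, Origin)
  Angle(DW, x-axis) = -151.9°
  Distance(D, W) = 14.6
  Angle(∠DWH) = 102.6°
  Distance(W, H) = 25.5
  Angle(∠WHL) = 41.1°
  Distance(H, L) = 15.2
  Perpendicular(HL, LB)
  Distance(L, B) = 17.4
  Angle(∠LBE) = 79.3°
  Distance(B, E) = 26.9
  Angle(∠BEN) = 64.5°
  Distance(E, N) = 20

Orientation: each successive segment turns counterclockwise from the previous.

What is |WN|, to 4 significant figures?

27.70

D is at the origin; DW runs at -151.9° with length 14.6, so W = (-12.88, -6.877). ∠DWH = 102.6° gives WH at -74.50° from the x-axis; with |WH| = 25.5, H = (-6.064, -31.45). ∠WHL = 41.1° gives HL at 64.40° from the x-axis; with |HL| = 15.2, L = (0.5032, -17.74). HL ⟂ LB, so LB runs at 154.4°; with |LB| = 17.4, B = (-15.19, -10.22). ∠LBE = 79.3° gives BE at -104.9° from the x-axis; with |BE| = 26.9, E = (-22.11, -36.22). ∠BEN = 64.5° gives EN at 10.60° from the x-axis; with |EN| = 20.0, N = (-2.447, -32.54). Then |WN| = |N − W| = 27.70.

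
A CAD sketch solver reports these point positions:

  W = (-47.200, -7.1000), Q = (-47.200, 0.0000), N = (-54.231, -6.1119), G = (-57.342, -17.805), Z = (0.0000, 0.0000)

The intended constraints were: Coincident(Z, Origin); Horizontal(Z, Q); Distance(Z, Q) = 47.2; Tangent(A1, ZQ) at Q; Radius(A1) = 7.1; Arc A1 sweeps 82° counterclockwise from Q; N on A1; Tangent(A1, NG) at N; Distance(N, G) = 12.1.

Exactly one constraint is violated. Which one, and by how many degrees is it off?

Tangent(A1, NG) at N — off by 6.90°.

Z = (0.00, 0.00) ✓; Z.y = 0.00, Q.y = 0.00 ✓; |ZQ| = 47.20 ✓; ∠(WQ, QZ) = 90.00° ✓; |WQ| = 7.100 ✓; bearing(W→N) − bearing(W→Q) = 82.00° ✓; |WN| = 7.100 ✓; ∠(WN, NG) = 96.90° ✗; |NG| = 12.10 ✓.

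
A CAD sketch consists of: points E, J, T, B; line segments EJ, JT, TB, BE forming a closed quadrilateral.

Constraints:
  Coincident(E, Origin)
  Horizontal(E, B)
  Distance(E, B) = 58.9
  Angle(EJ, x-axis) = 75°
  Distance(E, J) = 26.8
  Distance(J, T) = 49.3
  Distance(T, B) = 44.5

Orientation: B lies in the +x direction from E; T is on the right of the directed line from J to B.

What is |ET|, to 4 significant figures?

29.48

E is at the origin; E and B share the same y with |EB| = 58.9 and B in +x, so B = (58.9, 0). EJ runs at 75.0° with |EJ| = 26.8, so J = (6.936, 25.89). T is determined by |JT| = 49.3 and |TB| = 44.5 together: it lies at the intersection of circle(J, 49.3) and circle(B, 44.5). With |JB| = 58.05, the foot of the radical line on JB is 32.91 from J and the perpendicular offset is √(49.3² − 32.91²) = 36.71. Taking the right-of-JB solution: T = (20.02, -21.65).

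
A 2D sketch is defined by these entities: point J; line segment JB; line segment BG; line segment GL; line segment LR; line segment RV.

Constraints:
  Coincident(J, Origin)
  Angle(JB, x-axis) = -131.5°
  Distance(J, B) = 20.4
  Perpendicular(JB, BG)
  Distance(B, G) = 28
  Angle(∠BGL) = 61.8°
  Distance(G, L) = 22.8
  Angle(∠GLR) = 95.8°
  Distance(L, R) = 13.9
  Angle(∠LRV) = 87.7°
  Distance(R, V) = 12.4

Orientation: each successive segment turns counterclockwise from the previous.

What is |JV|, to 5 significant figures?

19.387

∠GLR = 95.8° gives LR at 160.90° from the x-axis; with |LR| = 13.9, R = (-0.43634, -7.0953). ∠LRV = 87.7° gives RV at -106.80° from the x-axis; with |RV| = 12.4, V = (-4.0203, -18.966). Then |JV| = |V − J| = 19.387.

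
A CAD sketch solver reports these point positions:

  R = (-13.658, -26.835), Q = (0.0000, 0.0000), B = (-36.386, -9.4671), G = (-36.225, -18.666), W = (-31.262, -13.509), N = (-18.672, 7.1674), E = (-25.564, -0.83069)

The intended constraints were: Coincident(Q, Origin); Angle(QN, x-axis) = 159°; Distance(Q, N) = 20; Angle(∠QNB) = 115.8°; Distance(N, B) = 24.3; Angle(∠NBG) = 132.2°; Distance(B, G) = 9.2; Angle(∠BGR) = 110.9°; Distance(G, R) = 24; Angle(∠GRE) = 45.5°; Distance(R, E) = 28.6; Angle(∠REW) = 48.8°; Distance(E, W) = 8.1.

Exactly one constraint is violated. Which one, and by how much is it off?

Distance(E, W) = 8.1 — off by 5.80.

Q = (0.00, 0.00) ✓; QN at 159.0° ✓; |QN| = 20.00 ✓; ∠QNB = 115.8° ✓; |NB| = 24.30 ✓; ∠NBG = 132.2° ✓; |BG| = 9.200 ✓; ∠BGR = 110.9° ✓; |GR| = 24.00 ✓; ∠GRE = 45.50° ✓; |RE| = 28.60 ✓; ∠REW = 48.80° ✓; |EW| = 13.90 ✗.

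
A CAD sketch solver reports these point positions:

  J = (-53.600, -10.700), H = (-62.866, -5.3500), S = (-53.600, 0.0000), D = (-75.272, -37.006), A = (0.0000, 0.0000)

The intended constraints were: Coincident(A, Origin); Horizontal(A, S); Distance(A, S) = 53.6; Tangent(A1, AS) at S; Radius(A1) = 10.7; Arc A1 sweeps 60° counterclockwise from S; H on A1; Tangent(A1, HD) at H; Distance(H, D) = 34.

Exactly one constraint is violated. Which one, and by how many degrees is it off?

Tangent(A1, HD) at H — off by 8.60°.

A = (0.00, 0.00) ✓; A.y = 0.00, S.y = 0.00 ✓; |AS| = 53.60 ✓; ∠(JS, SA) = 90.00° ✓; |JS| = 10.70 ✓; bearing(J→H) − bearing(J→S) = 60.00° ✓; |JH| = 10.70 ✓; ∠(JH, HD) = 81.40° ✗; |HD| = 34.00 ✓.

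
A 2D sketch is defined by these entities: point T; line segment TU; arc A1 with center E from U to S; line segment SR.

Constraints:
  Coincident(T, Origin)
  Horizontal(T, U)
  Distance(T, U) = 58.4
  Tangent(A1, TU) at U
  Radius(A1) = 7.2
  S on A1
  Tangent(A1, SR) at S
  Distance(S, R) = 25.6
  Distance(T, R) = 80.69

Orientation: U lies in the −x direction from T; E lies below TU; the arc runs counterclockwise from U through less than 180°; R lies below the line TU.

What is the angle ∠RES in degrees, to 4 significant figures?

74.29°

T is at the origin; T and U share the same y with |TU| = 58.4 and U on the −x side, so U = (-58.40, 0.000). Tangency of A1 to TU means the radius EU is perpendicular to TU, so E = U + (0, -7.2) = (-58.40, -7.200). Since ES ⟂ SR (tangency), |ER| = √(7.2² + 25.6²) = 26.59 regardless of where S sits on A1. So R lies on both circle(T, 80.69) and circle(E, 26.59); the below-TU intersection is R = (-75.99, -27.15). S is the foot of the tangent from R: S = (-64.89, -4.079).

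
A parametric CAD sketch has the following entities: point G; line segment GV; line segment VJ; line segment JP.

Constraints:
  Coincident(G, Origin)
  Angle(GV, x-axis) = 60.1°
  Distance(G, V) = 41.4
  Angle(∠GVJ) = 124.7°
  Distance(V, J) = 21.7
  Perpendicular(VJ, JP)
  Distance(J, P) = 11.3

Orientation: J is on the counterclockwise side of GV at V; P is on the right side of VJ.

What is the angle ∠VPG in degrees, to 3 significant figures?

17.5°

G is at the origin; GV runs at 60.1° with length 41.4, so V = 41.4·(cos 60.1°, sin 60.1°) = (20.6, 35.9). ∠GVJ = 124.7°, so VJ runs at 60.1° + (180° − 124.7°) = 115° from the x-axis; with |VJ| = 21.7, J = V + 21.7·(cos 115°, sin 115°) = (11.3, 55.5). VJ ⟂ JP; with |JP| = 11.3 on the right of VJ, P = J + 11.3·(0.903, 0.429) = (21.5, 60.3). Then cos ∠VPG = PV·PG / (|PV||PG|), giving 17.5°.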